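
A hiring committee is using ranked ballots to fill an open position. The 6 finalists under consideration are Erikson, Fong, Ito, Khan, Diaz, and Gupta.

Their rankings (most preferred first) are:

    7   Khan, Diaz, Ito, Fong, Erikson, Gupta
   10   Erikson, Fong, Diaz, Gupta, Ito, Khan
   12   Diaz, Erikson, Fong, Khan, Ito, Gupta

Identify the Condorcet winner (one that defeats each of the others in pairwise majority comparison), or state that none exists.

Head-to-head results (29 voters total):
Erikson vs Fong: Erikson wins 22–7.
Erikson vs Ito: Erikson wins 22–7.
Erikson vs Khan: Erikson wins 22–7.
Erikson vs Diaz: Diaz wins 19–10.
Erikson vs Gupta: Erikson wins 29–0.
Fong vs Ito: Fong wins 22–7.
Fong vs Khan: Fong wins 22–7.
Fong vs Diaz: Diaz wins 19–10.
Fong vs Gupta: Fong wins 29–0.
Ito vs Khan: Khan wins 19–10.
Ito vs Diaz: Diaz wins 29–0.
Ito vs Gupta: Ito wins 19–10.
Khan vs Diaz: Diaz wins 22–7.
Khan vs Gupta: Khan wins 19–10.
Diaz vs Gupta: Diaz wins 29–0.
Diaz beats each rival — Erikson (19–10), Fong (19–10), Ito (29–0), Khan (22–7), Gupta (29–0) — so Diaz is the Condorcet winner.

Diaz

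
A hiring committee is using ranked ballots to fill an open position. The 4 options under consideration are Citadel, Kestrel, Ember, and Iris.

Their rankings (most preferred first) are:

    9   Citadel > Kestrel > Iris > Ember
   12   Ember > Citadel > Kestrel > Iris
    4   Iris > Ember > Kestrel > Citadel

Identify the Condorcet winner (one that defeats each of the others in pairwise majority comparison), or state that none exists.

Head-to-head results (25 voters total):
Citadel vs Kestrel: Citadel wins 21–4.
Citadel vs Ember: Ember wins 16–9.
Citadel vs Iris: Citadel wins 21–4.
Kestrel vs Ember: Ember wins 16–9.
Kestrel vs Iris: Kestrel wins 21–4.
Ember vs Iris: Iris wins 13–12.
No candidate beats all others: Citadel beats Iris beats Ember beats Citadel, a majority cycle.

None — there is no Condorcet winner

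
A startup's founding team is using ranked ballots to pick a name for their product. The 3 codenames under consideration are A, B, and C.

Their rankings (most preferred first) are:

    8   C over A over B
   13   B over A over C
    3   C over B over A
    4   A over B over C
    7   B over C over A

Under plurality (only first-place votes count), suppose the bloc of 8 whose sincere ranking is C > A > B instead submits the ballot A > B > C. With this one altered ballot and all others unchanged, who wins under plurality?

First-place totals with the altered ballot: A 12, B 20, C 3.
The winner is unchanged: still B.

B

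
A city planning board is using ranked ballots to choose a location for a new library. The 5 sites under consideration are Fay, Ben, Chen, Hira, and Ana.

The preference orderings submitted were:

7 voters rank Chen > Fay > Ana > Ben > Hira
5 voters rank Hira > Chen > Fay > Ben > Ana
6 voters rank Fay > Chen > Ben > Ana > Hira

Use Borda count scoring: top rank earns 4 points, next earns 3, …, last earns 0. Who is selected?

Borda scores:
  Fay: 7·3 + 5·2 + 6·4 = 55
  Ben: 7·1 + 5·1 + 6·2 = 24
  Chen: 7·4 + 5·3 + 6·3 = 61
  Hira: 7·0 + 5·4 + 6·0 = 20
  Ana: 7·2 + 5·0 + 6·1 = 20
Chen has the highest total.

Chen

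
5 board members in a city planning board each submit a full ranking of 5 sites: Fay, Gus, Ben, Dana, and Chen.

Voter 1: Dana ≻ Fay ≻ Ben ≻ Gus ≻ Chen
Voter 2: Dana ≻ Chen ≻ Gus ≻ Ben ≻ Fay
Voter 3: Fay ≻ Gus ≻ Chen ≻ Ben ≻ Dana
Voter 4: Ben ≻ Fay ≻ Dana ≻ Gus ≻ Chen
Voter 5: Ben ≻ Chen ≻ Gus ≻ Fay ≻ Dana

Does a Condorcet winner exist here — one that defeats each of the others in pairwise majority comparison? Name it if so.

Ben

Head-to-head results (5 voters total):
Fay vs Gus: Fay wins 3–2.
Fay vs Ben: Ben wins 3–2.
Fay vs Dana: Fay wins 3–2.
Fay vs Chen: Fay wins 3–2.
Gus vs Ben: Ben wins 3–2.
Gus vs Dana: Dana wins 3–2.
Gus vs Chen: Gus wins 3–2.
Ben vs Dana: Ben wins 3–2.
Ben vs Chen: Ben wins 3–2.
Dana vs Chen: Dana wins 3–2.
Ben beats each rival — Fay (3–2), Gus (3–2), Dana (3–2), Chen (3–2) — so Ben is the Condorcet winner.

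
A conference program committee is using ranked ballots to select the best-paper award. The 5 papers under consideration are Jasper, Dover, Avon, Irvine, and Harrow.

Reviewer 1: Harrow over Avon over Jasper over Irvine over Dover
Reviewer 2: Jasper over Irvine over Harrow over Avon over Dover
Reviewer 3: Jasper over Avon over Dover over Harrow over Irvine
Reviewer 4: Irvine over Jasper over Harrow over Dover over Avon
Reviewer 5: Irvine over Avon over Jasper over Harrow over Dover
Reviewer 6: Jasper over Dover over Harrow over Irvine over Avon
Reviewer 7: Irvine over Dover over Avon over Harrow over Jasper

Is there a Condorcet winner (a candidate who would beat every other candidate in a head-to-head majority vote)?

Head-to-head results (7 voters total):
Jasper vs Dover: Jasper wins 6–1.
Jasper vs Avon: Jasper wins 4–3.
Jasper vs Irvine: Jasper wins 4–3.
Jasper vs Harrow: Jasper wins 5–2.
Dover vs Avon: Avon wins 4–3.
Dover vs Irvine: Irvine wins 5–2.
Dover vs Harrow: Harrow wins 4–3.
Avon vs Irvine: Irvine wins 5–2.
Avon vs Harrow: Harrow wins 4–3.
Irvine vs Harrow: Irvine wins 4–3.
Jasper beats each rival — Dover (6–1), Avon (4–3), Irvine (4–3), Harrow (5–2) — so Jasper is the Condorcet winner.

Yes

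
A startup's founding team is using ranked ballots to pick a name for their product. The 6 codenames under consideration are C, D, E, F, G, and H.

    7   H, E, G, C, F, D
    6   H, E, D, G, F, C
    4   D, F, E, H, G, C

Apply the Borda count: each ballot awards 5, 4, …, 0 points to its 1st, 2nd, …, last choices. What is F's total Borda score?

29

Borda scores:
  C: 7·2 + 6·0 + 4·0 = 14
  D: 7·0 + 6·3 + 4·5 = 38
  E: 7·4 + 6·4 + 4·3 = 64
  F: 7·1 + 6·1 + 4·4 = 29
  G: 7·3 + 6·2 + 4·1 = 37
  H: 7·5 + 6·5 + 4·2 = 73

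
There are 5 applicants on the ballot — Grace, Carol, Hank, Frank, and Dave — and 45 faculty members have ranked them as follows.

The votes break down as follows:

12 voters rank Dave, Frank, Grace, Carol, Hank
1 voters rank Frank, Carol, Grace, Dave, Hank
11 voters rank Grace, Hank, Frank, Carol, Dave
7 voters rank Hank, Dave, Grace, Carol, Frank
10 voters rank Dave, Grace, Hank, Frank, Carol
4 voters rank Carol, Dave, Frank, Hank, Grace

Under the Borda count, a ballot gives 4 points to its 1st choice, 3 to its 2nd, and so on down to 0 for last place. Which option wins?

Dave

Borda scores:
  Grace: 12·2 + 2 + 11·4 + 7·2 + 10·3 + 4·0 = 114
  Carol: 12·1 + 3 + 11·1 + 7·1 + 10·0 + 4·4 = 49
  Hank: 12·0 + 0 + 11·3 + 7·4 + 10·2 + 4·1 = 85
  Frank: 12·3 + 4 + 11·2 + 7·0 + 10·1 + 4·2 = 80
  Dave: 12·4 + 1 + 11·0 + 7·3 + 10·4 + 4·3 = 122
Dave has the highest total.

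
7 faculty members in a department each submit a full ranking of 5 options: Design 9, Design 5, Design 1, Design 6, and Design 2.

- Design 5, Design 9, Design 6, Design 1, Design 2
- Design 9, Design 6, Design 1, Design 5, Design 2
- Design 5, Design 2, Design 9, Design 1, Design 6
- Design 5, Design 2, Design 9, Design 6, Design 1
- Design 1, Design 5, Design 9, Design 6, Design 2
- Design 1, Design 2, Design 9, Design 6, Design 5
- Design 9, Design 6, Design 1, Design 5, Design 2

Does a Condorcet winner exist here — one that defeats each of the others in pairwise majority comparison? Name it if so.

Head-to-head results (7 voters total):
Design 9 vs Design 5: Design 5 wins 4–3.
Design 9 vs Design 1: Design 9 wins 5–2.
Design 9 vs Design 6: Design 9 wins 7–0.
Design 9 vs Design 2: Design 9 wins 4–3.
Design 5 vs Design 1: Design 1 wins 4–3.
Design 5 vs Design 6: Design 5 wins 4–3.
Design 5 vs Design 2: Design 5 wins 6–1.
Design 1 vs Design 6: Design 6 wins 4–3.
Design 1 vs Design 2: Design 1 wins 5–2.
Design 6 vs Design 2: Design 6 wins 4–3.
No candidate beats all others: Design 9 beats Design 1 beats Design 5 beats Design 9, a majority cycle.

There is no Condorcet winner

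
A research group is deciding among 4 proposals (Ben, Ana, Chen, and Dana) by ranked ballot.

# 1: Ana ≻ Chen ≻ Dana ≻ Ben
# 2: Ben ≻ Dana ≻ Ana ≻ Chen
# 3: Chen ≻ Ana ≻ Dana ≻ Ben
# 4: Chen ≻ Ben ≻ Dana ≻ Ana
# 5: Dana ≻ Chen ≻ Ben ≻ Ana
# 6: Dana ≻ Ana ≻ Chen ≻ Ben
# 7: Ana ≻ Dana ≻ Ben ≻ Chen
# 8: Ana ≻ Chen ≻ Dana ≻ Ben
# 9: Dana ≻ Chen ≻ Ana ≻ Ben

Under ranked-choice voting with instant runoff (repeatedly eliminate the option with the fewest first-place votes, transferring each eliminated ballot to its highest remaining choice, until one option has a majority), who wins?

Dana

Round 1: Ana 3, Dana 3, Chen 2, Ben 1. Ben has the fewest and is eliminated.
Round 2: Dana 4, Ana 3, Chen 2. Chen has the fewest and is eliminated.
Round 3: Dana 5, Ana 4. Dana has a majority.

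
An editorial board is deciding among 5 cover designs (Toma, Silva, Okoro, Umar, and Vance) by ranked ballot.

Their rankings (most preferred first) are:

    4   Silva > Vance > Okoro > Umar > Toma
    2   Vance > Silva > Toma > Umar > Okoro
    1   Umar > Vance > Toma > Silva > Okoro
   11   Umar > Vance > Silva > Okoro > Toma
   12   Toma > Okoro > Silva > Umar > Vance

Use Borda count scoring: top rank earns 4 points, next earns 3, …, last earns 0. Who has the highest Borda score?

Silva

Borda scores:
  Toma: 4·0 + 2·2 + 2 + 11·0 + 12·4 = 54
  Silva: 4·4 + 2·3 + 1 + 11·2 + 12·2 = 69
  Okoro: 4·2 + 2·0 + 0 + 11·1 + 12·3 = 55
  Umar: 4·1 + 2·1 + 4 + 11·4 + 12·1 = 66
  Vance: 4·3 + 2·4 + 3 + 11·3 + 12·0 = 56
Silva has the highest total.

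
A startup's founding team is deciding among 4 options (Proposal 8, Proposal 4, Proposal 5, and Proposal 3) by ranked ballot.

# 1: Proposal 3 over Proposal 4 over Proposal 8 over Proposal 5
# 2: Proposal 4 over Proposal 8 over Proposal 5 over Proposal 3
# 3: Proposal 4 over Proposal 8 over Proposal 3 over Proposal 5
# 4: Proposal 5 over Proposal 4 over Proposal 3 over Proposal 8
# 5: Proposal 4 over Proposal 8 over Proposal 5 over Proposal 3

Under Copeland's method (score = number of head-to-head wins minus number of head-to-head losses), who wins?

Proposal 4

Pairwise results:
  Proposal 8 vs Proposal 4: Proposal 4 wins 5–0.
  Proposal 8 vs Proposal 5: Proposal 8 wins 4–1.
  Proposal 8 vs Proposal 3: Proposal 8 wins 3–2.
  Proposal 4 vs Proposal 5: Proposal 4 wins 4–1.
  Proposal 4 vs Proposal 3: Proposal 4 wins 4–1.
  Proposal 5 vs Proposal 3: Proposal 5 wins 3–2.
Copeland scores (wins − losses):
  Proposal 8: 2 − 1 = 1
  Proposal 4: 3 − 0 = 3
  Proposal 5: 1 − 2 = -1
  Proposal 3: 0 − 3 = -3
Proposal 4 has the best Copeland score.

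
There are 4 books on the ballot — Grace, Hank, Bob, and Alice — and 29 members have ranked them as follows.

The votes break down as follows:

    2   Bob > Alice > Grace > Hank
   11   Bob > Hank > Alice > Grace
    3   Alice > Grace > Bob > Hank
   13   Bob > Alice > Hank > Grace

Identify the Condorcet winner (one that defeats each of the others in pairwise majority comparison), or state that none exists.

Head-to-head results (29 voters total):
Grace vs Hank: Hank wins 24–5.
Grace vs Bob: Bob wins 26–3.
Grace vs Alice: Alice wins 29–0.
Hank vs Bob: Bob wins 29–0.
Hank vs Alice: Alice wins 18–11.
Bob vs Alice: Bob wins 26–3.
Bob beats each rival — Grace (26–3), Hank (29–0), Alice (26–3) — so Bob is the Condorcet winner.

Bob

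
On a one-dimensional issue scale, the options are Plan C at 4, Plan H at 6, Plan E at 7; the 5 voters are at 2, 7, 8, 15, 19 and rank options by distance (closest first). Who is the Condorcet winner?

Plan E

With single-peaked preferences on a line, the Condorcet winner is the candidate closest to the median voter.
The median voter (position 8) is closest to Plan E at 7.
Check: Plan E vs Plan C — voters closer to Plan E: 4 of 5.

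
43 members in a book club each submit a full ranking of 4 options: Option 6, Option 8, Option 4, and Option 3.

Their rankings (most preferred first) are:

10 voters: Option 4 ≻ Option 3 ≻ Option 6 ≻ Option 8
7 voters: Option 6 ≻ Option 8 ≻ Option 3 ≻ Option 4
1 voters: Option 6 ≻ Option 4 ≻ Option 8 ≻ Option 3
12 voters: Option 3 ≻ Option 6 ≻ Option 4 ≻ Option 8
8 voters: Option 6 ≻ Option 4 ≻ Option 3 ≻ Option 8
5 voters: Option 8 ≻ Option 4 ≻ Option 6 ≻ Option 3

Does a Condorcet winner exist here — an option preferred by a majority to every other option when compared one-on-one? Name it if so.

Head-to-head results (43 voters total):
Option 6 vs Option 8: Option 6 wins 38–5.
Option 6 vs Option 4: Option 6 wins 28–15.
Option 6 vs Option 3: Option 3 wins 22–21.
Option 8 vs Option 4: Option 4 wins 31–12.
Option 8 vs Option 3: Option 3 wins 30–13.
Option 4 vs Option 3: Option 4 wins 24–19.
No candidate beats all others: Option 6 beats Option 4 beats Option 3 beats Option 6, a majority cycle.

No Condorcet winner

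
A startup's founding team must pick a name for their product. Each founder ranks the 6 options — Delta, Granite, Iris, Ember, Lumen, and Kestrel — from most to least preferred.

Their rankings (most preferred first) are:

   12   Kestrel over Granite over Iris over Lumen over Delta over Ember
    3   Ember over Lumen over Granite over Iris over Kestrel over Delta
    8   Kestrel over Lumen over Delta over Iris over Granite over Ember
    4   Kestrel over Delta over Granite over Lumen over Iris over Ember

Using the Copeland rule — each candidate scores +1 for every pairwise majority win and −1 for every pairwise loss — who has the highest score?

Kestrel

Pairwise results:
  Delta vs Granite: Granite wins 15–12.
  Delta vs Iris: Iris wins 15–12.
  Delta vs Ember: Delta wins 24–3.
  Delta vs Lumen: Lumen wins 23–4.
  Delta vs Kestrel: Kestrel wins 27–0.
  Granite vs Iris: Granite wins 19–8.
  Granite vs Ember: Granite wins 24–3.
  Granite vs Lumen: Granite wins 16–11.
  Granite vs Kestrel: Kestrel wins 24–3.
  Iris vs Ember: Iris wins 24–3.
  Iris vs Lumen: Lumen wins 15–12.
  Iris vs Kestrel: Kestrel wins 24–3.
  Ember vs Lumen: Lumen wins 24–3.
  Ember vs Kestrel: Kestrel wins 24–3.
  Lumen vs Kestrel: Kestrel wins 24–3.
Copeland scores (wins − losses):
  Delta: 1 − 4 = -3
  Granite: 4 − 1 = 3
  Iris: 2 − 3 = -1
  Ember: 0 − 5 = -5
  Lumen: 3 − 2 = 1
  Kestrel: 5 − 0 = 5
Kestrel has the best Copeland score.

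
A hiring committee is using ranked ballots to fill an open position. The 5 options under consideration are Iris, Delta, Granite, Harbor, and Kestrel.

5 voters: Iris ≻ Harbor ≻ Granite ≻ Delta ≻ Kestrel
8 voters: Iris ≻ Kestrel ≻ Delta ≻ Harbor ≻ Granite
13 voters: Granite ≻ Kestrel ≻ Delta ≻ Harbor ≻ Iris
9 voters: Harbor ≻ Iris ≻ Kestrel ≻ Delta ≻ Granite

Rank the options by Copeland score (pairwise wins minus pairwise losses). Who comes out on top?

Pairwise results:
  Iris vs Delta: Iris wins 22–13.
  Iris vs Granite: Iris wins 22–13.
  Iris vs Harbor: Harbor wins 22–13.
  Iris vs Kestrel: Iris wins 22–13.
  Delta vs Granite: Granite wins 18–17.
  Delta vs Harbor: Delta wins 21–14.
  Delta vs Kestrel: Kestrel wins 30–5.
  Granite vs Harbor: Harbor wins 22–13.
  Granite vs Kestrel: Granite wins 18–17.
  Harbor vs Kestrel: Kestrel wins 21–14.
Copeland scores (wins − losses):
  Iris: 3 − 1 = 2
  Delta: 1 − 3 = -2
  Granite: 2 − 2 = 0
  Harbor: 2 − 2 = 0
  Kestrel: 2 − 2 = 0
Iris has the best Copeland score.

Iris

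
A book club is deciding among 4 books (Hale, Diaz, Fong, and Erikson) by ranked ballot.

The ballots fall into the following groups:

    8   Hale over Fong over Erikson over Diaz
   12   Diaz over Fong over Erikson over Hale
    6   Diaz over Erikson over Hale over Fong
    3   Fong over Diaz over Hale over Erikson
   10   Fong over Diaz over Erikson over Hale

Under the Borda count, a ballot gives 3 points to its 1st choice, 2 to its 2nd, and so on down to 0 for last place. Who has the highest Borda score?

Borda scores:
  Hale: 8·3 + 12·0 + 6·1 + 3·1 + 10·0 = 33
  Diaz: 8·0 + 12·3 + 6·3 + 3·2 + 10·2 = 80
  Fong: 8·2 + 12·2 + 6·0 + 3·3 + 10·3 = 79
  Erikson: 8·1 + 12·1 + 6·2 + 3·0 + 10·1 = 42
Diaz has the highest total.

Diaz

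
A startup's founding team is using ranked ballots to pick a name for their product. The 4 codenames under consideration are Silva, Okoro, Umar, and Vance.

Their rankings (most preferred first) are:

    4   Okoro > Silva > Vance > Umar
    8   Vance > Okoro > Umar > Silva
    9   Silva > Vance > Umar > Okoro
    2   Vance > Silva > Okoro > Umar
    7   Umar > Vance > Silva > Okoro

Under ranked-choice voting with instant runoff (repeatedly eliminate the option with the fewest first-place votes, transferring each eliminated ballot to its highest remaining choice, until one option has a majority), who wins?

Vance

Round 1: Vance 10, Silva 9, Umar 7, Okoro 4. Okoro has the fewest and is eliminated.
Round 2: Silva 13, Vance 10, Umar 7. Umar has the fewest and is eliminated.
Round 3: Vance 17, Silva 13. Vance has a majority.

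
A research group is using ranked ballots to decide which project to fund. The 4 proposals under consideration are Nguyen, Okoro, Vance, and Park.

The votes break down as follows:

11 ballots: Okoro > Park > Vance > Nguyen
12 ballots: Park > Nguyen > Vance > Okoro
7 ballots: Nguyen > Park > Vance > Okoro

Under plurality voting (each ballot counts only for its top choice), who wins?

Park

First-place vote totals:
  Nguyen: 7
  Okoro: 11
  Vance: 0
  Park: 12
Park has the most first-place votes.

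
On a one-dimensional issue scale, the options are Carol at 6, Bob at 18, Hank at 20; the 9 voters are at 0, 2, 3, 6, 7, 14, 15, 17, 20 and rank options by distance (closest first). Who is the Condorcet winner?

With single-peaked preferences on a line, the Condorcet winner is the candidate closest to the median voter.
The median voter (position 7) is closest to Carol at 6.
Check: Carol vs Hank — voters closer to Carol: 5 of 9.

Carol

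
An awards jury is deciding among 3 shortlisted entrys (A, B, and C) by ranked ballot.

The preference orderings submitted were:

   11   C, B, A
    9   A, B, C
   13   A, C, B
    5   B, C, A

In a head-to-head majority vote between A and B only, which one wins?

Ballots ranking A above B: 9+13 = 22.
Ballots ranking B above A: 11+5 = 16.
A wins the head-to-head, 22–16.

A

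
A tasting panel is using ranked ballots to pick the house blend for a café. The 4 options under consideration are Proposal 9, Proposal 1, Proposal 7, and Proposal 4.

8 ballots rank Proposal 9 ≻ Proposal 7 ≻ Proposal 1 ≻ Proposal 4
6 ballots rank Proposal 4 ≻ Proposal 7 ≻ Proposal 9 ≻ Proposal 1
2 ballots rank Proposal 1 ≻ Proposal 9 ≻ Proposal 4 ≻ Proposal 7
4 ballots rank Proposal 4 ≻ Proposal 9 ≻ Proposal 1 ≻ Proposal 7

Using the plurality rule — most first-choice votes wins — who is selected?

Proposal 4

First-place vote totals:
  Proposal 9: 8
  Proposal 1: 2
  Proposal 7: 0
  Proposal 4: 10
Proposal 4 has the most first-place votes.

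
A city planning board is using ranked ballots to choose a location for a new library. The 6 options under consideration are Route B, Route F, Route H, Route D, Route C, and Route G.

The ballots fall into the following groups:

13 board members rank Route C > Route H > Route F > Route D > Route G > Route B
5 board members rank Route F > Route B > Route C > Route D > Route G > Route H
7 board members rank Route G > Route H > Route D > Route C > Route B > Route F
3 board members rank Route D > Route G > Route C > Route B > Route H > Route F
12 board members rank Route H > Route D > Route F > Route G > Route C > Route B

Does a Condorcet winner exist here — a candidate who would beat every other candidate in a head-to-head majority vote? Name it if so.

Head-to-head results (40 voters total):
Route B vs Route F: Route F wins 30–10.
Route B vs Route H: Route H wins 32–8.
Route B vs Route D: Route D wins 35–5.
Route B vs Route C: Route C wins 35–5.
Route B vs Route G: Route G wins 35–5.
Route F vs Route H: Route H wins 35–5.
Route F vs Route D: Route D wins 22–18.
Route F vs Route C: Route C wins 23–17.
Route F vs Route G: Route F wins 30–10.
Route H vs Route D: Route H wins 32–8.
Route H vs Route C: Route C wins 21–19.
Route H vs Route G: Route H wins 25–15.
Route D vs Route C: Route D wins 22–18.
Route D vs Route G: Route D wins 33–7.
Route C vs Route G: Route G wins 22–18.
No candidate beats all others: Route F beats Route G beats Route C beats Route F, a majority cycle.

None — there is no Condorcet winner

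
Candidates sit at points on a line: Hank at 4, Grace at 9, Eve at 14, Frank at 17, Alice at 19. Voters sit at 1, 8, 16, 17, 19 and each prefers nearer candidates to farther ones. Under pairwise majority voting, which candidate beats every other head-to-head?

Frank

With single-peaked preferences on a line, the Condorcet winner is the candidate closest to the median voter.
The median voter (position 16) is closest to Frank at 17.
Check: Frank vs Grace — voters closer to Frank: 3 of 5.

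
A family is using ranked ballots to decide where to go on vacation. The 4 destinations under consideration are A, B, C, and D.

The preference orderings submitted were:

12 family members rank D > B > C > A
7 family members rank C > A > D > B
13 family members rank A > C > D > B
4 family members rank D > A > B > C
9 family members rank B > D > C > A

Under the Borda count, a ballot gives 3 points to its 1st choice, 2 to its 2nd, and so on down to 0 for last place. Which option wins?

D

Borda scores:
  A: 12·0 + 7·2 + 13·3 + 4·2 + 9·0 = 61
  B: 12·2 + 7·0 + 13·0 + 4·1 + 9·3 = 55
  C: 12·1 + 7·3 + 13·2 + 4·0 + 9·1 = 68
  D: 12·3 + 7·1 + 13·1 + 4·3 + 9·2 = 86
D has the highest total.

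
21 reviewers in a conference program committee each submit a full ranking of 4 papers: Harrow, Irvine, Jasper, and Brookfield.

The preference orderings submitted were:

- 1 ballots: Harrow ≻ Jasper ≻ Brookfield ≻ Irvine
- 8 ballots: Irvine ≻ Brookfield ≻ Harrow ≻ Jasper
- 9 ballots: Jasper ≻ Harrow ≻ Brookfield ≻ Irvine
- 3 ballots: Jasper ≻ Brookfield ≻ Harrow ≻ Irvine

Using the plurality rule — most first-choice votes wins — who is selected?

Jasper

First-place vote totals:
  Harrow: 1
  Irvine: 8
  Jasper: 12
  Brookfield: 0
Jasper has the most first-place votes.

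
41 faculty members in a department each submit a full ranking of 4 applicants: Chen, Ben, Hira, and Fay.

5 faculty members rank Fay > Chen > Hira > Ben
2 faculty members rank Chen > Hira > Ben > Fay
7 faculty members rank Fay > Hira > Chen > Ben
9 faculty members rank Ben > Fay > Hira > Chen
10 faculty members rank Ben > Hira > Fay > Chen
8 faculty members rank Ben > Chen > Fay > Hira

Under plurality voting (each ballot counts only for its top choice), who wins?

First-place vote totals:
  Chen: 2
  Ben: 27
  Hira: 0
  Fay: 12
Ben has the most first-place votes.

Ben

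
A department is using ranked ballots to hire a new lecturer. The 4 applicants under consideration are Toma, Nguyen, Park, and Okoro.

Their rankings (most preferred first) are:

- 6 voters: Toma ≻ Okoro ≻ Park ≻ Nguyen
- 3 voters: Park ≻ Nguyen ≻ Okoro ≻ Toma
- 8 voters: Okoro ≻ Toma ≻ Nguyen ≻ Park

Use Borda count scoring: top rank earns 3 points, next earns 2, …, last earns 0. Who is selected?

Borda scores:
  Toma: 6·3 + 3·0 + 8·2 = 34
  Nguyen: 6·0 + 3·2 + 8·1 = 14
  Park: 6·1 + 3·3 + 8·0 = 15
  Okoro: 6·2 + 3·1 + 8·3 = 39
Okoro has the highest total.

Okoro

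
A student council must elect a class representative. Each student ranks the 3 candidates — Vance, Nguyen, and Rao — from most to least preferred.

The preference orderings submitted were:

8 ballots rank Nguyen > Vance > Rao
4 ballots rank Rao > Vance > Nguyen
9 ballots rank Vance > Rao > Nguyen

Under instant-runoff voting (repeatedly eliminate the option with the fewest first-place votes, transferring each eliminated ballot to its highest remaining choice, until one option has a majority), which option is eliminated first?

Round 1: Vance 9, Nguyen 8, Rao 4. Rao has the fewest and is eliminated.
Round 2: Vance 13, Nguyen 8. Vance has a majority.

Rao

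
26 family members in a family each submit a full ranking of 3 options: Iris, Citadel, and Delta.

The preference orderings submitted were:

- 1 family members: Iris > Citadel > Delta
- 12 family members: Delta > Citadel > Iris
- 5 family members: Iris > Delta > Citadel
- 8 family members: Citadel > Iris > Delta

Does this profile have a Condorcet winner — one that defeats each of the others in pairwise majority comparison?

No

Head-to-head results (26 voters total):
Iris vs Citadel: Citadel wins 20–6.
Iris vs Delta: Iris wins 14–12.
Citadel vs Delta: Delta wins 17–9.
No candidate beats all others: Iris beats Delta beats Citadel beats Iris, a majority cycle.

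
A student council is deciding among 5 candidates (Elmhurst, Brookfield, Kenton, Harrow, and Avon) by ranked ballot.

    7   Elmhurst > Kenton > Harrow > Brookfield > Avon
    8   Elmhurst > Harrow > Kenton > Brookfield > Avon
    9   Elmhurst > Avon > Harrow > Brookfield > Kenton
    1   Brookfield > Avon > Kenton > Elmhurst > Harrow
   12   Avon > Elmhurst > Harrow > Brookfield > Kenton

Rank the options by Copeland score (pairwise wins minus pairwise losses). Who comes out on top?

Elmhurst

Pairwise results:
  Elmhurst vs Brookfield: Elmhurst wins 36–1.
  Elmhurst vs Kenton: Elmhurst wins 36–1.
  Elmhurst vs Harrow: Elmhurst wins 37–0.
  Elmhurst vs Avon: Elmhurst wins 24–13.
  Brookfield vs Kenton: Brookfield wins 22–15.
  Brookfield vs Harrow: Harrow wins 36–1.
  Brookfield vs Avon: Avon wins 21–16.
  Kenton vs Harrow: Harrow wins 29–8.
  Kenton vs Avon: Avon wins 22–15.
  Harrow vs Avon: Avon wins 22–15.
Copeland scores (wins − losses):
  Elmhurst: 4 − 0 = 4
  Brookfield: 1 − 3 = -2
  Kenton: 0 − 4 = -4
  Harrow: 2 − 2 = 0
  Avon: 3 − 1 = 2
Elmhurst has the best Copeland score.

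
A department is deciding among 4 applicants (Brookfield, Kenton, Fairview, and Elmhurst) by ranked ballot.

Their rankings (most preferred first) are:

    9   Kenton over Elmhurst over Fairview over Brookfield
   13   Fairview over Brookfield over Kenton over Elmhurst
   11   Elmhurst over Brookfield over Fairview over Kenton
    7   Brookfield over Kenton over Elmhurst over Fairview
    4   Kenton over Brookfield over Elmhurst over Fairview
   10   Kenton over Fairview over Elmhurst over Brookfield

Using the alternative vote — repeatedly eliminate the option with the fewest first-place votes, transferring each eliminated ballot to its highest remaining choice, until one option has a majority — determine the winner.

Round 1: Kenton 23, Fairview 13, Elmhurst 11, Brookfield 7. Brookfield has the fewest and is eliminated.
Round 2: Kenton 30, Fairview 13, Elmhurst 11. Kenton has a majority.

Kenton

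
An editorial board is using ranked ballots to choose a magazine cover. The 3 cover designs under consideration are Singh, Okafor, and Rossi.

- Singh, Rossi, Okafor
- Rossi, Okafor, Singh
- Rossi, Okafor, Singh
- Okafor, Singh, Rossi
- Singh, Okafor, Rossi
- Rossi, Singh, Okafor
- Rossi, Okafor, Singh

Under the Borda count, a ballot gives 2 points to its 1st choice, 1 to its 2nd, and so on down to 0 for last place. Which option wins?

Rossi

Borda scores:
  Singh: 2 + 0 + 0 + 1 + 2 + 1 + 0 = 6
  Okafor: 0 + 1 + 1 + 2 + 1 + 0 + 1 = 6
  Rossi: 1 + 2 + 2 + 0 + 0 + 2 + 2 = 9
Rossi has the highest total.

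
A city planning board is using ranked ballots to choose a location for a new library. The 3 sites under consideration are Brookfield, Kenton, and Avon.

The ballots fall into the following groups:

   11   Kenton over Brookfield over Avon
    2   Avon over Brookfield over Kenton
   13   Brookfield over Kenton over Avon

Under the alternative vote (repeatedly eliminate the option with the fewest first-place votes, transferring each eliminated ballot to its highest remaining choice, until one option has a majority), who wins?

Round 1: Brookfield 13, Kenton 11, Avon 2. Avon has the fewest and is eliminated.
Round 2: Brookfield 15, Kenton 11. Brookfield has a majority.

Brookfield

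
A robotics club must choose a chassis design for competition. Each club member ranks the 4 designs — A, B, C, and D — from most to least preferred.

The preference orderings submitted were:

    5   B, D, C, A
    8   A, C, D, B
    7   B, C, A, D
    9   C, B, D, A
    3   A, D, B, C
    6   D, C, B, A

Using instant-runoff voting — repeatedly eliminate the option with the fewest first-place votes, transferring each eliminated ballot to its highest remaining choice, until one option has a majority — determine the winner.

C

Round 1: B 12, A 11, C 9, D 6. D has the fewest and is eliminated.
Round 2: C 15, B 12, A 11. A has the fewest and is eliminated.
Round 3: C 23, B 15. C has a majority.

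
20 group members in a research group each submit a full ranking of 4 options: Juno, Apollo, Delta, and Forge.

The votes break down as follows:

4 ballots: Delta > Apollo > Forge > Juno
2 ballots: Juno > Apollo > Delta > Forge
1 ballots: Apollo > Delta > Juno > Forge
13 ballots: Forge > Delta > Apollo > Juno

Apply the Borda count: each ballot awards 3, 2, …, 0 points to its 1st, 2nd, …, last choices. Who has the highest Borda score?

Forge

Borda scores:
  Juno: 4·0 + 2·3 + 1 + 13·0 = 7
  Apollo: 4·2 + 2·2 + 3 + 13·1 = 28
  Delta: 4·3 + 2·1 + 2 + 13·2 = 42
  Forge: 4·1 + 2·0 + 0 + 13·3 = 43
Forge has the highest total.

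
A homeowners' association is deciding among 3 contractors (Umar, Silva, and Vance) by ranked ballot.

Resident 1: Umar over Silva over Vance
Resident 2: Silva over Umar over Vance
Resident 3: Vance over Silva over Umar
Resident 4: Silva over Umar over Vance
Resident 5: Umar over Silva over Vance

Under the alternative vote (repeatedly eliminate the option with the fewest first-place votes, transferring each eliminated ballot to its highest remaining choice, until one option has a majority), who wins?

Silva

Round 1: Umar 2, Silva 2, Vance 1. Vance has the fewest and is eliminated.
Round 2: Silva 3, Umar 2. Silva has a majority.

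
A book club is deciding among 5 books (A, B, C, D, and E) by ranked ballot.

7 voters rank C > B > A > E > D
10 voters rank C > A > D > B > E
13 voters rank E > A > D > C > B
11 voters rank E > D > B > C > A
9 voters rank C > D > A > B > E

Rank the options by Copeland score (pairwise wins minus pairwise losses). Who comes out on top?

Pairwise results:
  A vs B: A wins 32–18.
  A vs C: C wins 37–13.
  A vs D: A wins 30–20.
  A vs E: A wins 26–24.
  B vs C: C wins 39–11.
  B vs D: D wins 43–7.
  B vs E: B wins 26–24.
  C vs D: C wins 26–24.
  C vs E: C wins 26–24.
  D vs E: E wins 31–19.
Copeland scores (wins − losses):
  A: 3 − 1 = 2
  B: 1 − 3 = -2
  C: 4 − 0 = 4
  D: 1 − 3 = -2
  E: 1 − 3 = -2
C has the best Copeland score.

C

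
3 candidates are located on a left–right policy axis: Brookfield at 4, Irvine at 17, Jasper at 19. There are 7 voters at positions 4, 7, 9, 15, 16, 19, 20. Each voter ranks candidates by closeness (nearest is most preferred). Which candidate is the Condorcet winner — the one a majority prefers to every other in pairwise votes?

Irvine

With single-peaked preferences on a line, the Condorcet winner is the candidate closest to the median voter.
The median voter (position 15) is closest to Irvine at 17.
Check: Irvine vs Brookfield — voters closer to Irvine: 4 of 7.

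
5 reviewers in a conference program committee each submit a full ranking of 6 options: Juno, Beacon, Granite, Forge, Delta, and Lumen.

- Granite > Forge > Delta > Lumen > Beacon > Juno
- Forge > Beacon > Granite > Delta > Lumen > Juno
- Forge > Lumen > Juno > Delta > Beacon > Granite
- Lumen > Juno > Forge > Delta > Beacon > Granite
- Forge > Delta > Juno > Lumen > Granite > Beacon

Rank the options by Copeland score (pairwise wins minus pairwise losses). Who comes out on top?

Forge

Pairwise results:
  Juno vs Beacon: Juno wins 3–2.
  Juno vs Granite: Juno wins 3–2.
  Juno vs Forge: Forge wins 4–1.
  Juno vs Delta: Delta wins 3–2.
  Juno vs Lumen: Lumen wins 4–1.
  Beacon vs Granite: Beacon wins 3–2.
  Beacon vs Forge: Forge wins 5–0.
  Beacon vs Delta: Delta wins 4–1.
  Beacon vs Lumen: Lumen wins 4–1.
  Granite vs Forge: Forge wins 4–1.
  Granite vs Delta: Delta wins 3–2.
  Granite vs Lumen: Lumen wins 3–2.
  Forge vs Delta: Forge wins 5–0.
  Forge vs Lumen: Forge wins 4–1.
  Delta vs Lumen: Delta wins 3–2.
Copeland scores (wins − losses):
  Juno: 2 − 3 = -1
  Beacon: 1 − 4 = -3
  Granite: 0 − 5 = -5
  Forge: 5 − 0 = 5
  Delta: 4 − 1 = 3
  Lumen: 3 − 2 = 1
Forge has the best Copeland score.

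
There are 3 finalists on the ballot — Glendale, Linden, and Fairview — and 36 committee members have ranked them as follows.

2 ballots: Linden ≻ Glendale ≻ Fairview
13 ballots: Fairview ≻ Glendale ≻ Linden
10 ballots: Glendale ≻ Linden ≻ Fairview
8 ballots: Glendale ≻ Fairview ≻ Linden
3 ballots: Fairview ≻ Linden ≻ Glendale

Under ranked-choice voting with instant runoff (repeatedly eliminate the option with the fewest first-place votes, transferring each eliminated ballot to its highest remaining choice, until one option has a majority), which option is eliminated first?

Round 1: Glendale 18, Fairview 16, Linden 2. Linden has the fewest and is eliminated.
Round 2: Glendale 20, Fairview 16. Glendale has a majority.

Linden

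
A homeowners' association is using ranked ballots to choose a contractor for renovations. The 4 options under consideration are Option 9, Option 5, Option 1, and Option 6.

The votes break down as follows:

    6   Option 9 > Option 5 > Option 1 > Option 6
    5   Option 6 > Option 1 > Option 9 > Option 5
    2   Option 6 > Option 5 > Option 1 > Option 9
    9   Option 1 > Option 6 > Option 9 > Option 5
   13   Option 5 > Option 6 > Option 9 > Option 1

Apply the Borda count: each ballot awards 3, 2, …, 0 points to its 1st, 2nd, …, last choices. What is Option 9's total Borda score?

Borda scores:
  Option 9: 6·3 + 5·1 + 2·0 + 9·1 + 13·1 = 45
  Option 5: 6·2 + 5·0 + 2·2 + 9·0 + 13·3 = 55
  Option 1: 6·1 + 5·2 + 2·1 + 9·3 + 13·0 = 45
  Option 6: 6·0 + 5·3 + 2·3 + 9·2 + 13·2 = 65

45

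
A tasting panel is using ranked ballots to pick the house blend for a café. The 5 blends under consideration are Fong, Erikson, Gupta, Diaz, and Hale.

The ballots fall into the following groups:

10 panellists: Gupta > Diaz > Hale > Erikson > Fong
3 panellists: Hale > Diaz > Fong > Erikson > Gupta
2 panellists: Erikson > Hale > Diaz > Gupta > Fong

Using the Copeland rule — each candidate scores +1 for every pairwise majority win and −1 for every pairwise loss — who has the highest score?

Gupta

Pairwise results:
  Fong vs Erikson: Erikson wins 12–3.
  Fong vs Gupta: Gupta wins 12–3.
  Fong vs Diaz: Diaz wins 15–0.
  Fong vs Hale: Hale wins 15–0.
  Erikson vs Gupta: Gupta wins 10–5.
  Erikson vs Diaz: Diaz wins 13–2.
  Erikson vs Hale: Hale wins 13–2.
  Gupta vs Diaz: Gupta wins 10–5.
  Gupta vs Hale: Gupta wins 10–5.
  Diaz vs Hale: Diaz wins 10–5.
Copeland scores (wins − losses):
  Fong: 0 − 4 = -4
  Erikson: 1 − 3 = -2
  Gupta: 4 − 0 = 4
  Diaz: 3 − 1 = 2
  Hale: 2 − 2 = 0
Gupta has the best Copeland score.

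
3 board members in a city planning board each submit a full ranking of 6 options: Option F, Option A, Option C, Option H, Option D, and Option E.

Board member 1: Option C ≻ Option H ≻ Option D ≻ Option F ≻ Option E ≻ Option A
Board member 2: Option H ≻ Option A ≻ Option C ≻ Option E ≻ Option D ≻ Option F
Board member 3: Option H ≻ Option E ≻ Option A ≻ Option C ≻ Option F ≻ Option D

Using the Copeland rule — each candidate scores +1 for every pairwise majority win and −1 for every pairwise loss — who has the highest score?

Option H

Pairwise results:
  Option F vs Option A: Option A wins 2–1.
  Option F vs Option C: Option C wins 3–0.
  Option F vs Option H: Option H wins 3–0.
  Option F vs Option D: Option D wins 2–1.
  Option F vs Option E: Option E wins 2–1.
  Option A vs Option C: Option A wins 2–1.
  Option A vs Option H: Option H wins 3–0.
  Option A vs Option D: Option A wins 2–1.
  Option A vs Option E: Option E wins 2–1.
  Option C vs Option H: Option H wins 2–1.
  Option C vs Option D: Option C wins 3–0.
  Option C vs Option E: Option C wins 2–1.
  Option H vs Option D: Option H wins 3–0.
  Option H vs Option E: Option H wins 3–0.
  Option D vs Option E: Option E wins 2–1.
Copeland scores (wins − losses):
  Option F: 0 − 5 = -5
  Option A: 3 − 2 = 1
  Option C: 3 − 2 = 1
  Option H: 5 − 0 = 5
  Option D: 1 − 4 = -3
  Option E: 3 − 2 = 1
Option H has the best Copeland score.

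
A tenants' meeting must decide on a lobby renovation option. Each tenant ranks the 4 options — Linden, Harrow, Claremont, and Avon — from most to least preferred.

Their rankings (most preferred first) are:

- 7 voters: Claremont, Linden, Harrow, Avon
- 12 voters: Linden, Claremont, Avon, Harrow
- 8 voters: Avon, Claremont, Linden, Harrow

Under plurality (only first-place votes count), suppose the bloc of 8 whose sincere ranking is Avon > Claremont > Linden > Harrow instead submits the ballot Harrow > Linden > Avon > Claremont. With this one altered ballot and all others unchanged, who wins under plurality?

First-place totals with the altered ballot: Linden 12, Harrow 8, Claremont 7, Avon 0.
The winner is unchanged: still Linden.

Linden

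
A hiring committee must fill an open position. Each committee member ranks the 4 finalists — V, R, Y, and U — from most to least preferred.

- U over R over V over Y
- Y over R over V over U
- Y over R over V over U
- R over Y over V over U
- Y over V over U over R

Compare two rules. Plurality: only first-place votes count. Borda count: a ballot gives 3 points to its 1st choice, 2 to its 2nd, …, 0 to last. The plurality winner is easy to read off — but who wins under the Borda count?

Plurality first-place counts: V 0, R 1, Y 3, U 1 → Y.
Borda totals: V 6, R 9, Y 11, U 4 → Y.

Y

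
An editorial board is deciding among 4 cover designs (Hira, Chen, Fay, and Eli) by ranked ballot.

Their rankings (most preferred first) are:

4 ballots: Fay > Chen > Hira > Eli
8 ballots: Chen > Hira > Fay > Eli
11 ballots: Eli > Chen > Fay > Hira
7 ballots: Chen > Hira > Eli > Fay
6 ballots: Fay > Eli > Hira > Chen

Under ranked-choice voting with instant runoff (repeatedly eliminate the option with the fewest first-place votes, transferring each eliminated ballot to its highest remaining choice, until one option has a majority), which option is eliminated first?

Round 1: Chen 15, Eli 11, Fay 10, Hira 0. Hira has the fewest and is eliminated.
Round 2: Chen 15, Eli 11, Fay 10. Fay has the fewest and is eliminated.
Round 3: Chen 19, Eli 17. Chen has a majority.

Hira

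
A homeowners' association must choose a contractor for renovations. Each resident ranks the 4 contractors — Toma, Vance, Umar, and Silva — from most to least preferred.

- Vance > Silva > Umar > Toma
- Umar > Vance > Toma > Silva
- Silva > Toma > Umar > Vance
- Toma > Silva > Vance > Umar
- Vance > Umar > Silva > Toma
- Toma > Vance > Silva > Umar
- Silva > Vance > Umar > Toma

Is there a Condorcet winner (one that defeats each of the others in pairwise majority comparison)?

Head-to-head results (7 voters total):
Toma vs Vance: Vance wins 4–3.
Toma vs Umar: Umar wins 4–3.
Toma vs Silva: Silva wins 4–3.
Vance vs Umar: Vance wins 5–2.
Vance vs Silva: Vance wins 4–3.
Umar vs Silva: Silva wins 5–2.
Vance beats each rival — Toma (4–3), Umar (5–2), Silva (4–3) — so Vance is the Condorcet winner.

Yes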